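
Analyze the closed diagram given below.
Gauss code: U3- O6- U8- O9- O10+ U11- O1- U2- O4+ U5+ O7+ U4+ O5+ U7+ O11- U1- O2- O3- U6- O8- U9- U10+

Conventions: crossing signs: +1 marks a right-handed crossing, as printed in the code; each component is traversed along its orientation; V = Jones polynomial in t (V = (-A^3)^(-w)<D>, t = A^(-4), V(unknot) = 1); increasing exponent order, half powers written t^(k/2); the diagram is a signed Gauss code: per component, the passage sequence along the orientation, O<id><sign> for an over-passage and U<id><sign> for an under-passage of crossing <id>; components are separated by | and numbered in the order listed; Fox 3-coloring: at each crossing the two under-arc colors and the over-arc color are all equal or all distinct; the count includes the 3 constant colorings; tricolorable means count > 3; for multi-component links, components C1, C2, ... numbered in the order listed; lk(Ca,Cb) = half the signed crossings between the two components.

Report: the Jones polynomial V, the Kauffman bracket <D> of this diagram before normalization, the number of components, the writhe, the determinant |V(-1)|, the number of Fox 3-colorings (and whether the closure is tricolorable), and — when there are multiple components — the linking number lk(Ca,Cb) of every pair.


Jones polynomial: V(t) = t^-7 - 2t^-6 + 2t^-5 - 5t^-4 + 5t^-3 - 3t^-2 + 5t^-1 - 2 + t - t^2
<D> = A^-17 - A^-13 + 2A^-9 - 5A^-5 + 3A^-1 - 5A^3 + 5A^7 - 2A^11 + 2A^15 - A^19; writhe -3
components 1, writhe -3 (11 crossings)
3-colorings: 81 of 3^11, det 27 — tricolorable
note: |V(-1)| = 27: so tricolorable, since 3 divides 27


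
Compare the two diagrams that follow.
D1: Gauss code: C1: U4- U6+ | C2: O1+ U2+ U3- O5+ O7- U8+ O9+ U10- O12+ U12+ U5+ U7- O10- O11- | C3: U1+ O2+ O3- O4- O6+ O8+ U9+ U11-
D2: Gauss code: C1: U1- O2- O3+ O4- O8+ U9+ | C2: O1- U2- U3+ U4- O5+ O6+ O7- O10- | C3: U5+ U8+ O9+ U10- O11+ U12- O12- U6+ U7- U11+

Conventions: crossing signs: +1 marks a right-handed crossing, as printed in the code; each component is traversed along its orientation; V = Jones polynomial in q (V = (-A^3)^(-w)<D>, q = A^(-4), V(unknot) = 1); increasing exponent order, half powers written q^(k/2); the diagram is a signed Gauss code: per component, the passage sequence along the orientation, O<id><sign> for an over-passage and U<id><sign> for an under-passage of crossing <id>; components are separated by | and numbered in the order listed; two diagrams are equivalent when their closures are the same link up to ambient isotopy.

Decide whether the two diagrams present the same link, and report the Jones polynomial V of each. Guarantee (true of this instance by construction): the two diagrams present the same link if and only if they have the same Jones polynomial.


same link: no
V(D1) = 1 + q + q^2 + q^3  [12 crossings, <D> = A^-6 + A^-2 + A^2 + A^6, w = +2]
D2 (bracket A^-8 + 2 + A^8; 12 crossings at w = 0): V = q^-2 + 2 + q^2
note: 2 classes among 2 diagrams; unequal V(q) rules out equality


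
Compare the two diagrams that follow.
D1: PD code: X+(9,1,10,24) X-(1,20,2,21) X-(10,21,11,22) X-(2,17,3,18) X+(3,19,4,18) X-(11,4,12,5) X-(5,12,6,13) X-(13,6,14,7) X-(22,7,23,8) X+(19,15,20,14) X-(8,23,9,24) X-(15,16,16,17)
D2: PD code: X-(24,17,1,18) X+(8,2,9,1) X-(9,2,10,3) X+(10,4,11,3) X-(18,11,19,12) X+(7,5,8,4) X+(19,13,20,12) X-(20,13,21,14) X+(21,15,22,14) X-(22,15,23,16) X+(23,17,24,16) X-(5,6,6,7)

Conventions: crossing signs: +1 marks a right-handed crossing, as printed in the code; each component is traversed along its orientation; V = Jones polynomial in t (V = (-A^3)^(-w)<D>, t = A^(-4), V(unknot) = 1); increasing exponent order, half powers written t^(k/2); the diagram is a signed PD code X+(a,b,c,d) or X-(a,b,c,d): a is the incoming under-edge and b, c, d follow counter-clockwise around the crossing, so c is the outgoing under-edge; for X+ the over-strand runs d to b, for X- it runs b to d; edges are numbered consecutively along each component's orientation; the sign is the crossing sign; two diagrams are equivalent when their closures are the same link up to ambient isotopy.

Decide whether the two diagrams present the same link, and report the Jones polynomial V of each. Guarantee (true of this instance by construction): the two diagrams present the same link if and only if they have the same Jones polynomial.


equivalent: no
D1 (bracket A^-10 + A^-2 - A^2 + A^6 - A^10; 12 crossings at w = -6): V = -t^-7 + t^-6 - t^-5 + t^-4 + t^-2
D2 (bracket 1; 12 crossings at w = 0): V = 1
key observation: 2 values of V(t) split the 2 diagrams


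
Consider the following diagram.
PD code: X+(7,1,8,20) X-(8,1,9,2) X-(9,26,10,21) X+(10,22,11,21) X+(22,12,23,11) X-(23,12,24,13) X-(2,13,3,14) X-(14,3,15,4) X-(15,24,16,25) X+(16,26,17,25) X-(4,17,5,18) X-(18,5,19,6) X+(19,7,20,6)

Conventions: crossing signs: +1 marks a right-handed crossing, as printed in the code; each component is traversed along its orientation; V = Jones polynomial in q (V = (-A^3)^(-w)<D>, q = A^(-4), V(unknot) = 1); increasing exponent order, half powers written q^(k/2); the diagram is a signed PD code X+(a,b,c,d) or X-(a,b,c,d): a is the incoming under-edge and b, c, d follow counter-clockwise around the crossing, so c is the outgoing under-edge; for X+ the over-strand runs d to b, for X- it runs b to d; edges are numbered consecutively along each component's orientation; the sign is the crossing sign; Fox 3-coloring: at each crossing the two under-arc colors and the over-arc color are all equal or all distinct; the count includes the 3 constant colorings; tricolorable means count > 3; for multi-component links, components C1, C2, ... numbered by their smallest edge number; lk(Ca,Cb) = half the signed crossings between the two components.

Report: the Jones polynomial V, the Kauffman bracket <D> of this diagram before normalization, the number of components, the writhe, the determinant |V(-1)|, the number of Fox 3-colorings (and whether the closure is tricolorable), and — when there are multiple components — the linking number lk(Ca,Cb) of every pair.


V = q^(-9/2) - q^(-5/2) - q^(-3/2) - q^(-1/2)
<D> = A^-7 + A^-3 + A - A^9 (w = -3)
2 components over 13 crossings, w = -3
lk(C1,C2): 0
27 Fox colorings among 3^13, |V(-1)| = 0: tricolorable
why: all 2 components of this link are unlinked algebraically


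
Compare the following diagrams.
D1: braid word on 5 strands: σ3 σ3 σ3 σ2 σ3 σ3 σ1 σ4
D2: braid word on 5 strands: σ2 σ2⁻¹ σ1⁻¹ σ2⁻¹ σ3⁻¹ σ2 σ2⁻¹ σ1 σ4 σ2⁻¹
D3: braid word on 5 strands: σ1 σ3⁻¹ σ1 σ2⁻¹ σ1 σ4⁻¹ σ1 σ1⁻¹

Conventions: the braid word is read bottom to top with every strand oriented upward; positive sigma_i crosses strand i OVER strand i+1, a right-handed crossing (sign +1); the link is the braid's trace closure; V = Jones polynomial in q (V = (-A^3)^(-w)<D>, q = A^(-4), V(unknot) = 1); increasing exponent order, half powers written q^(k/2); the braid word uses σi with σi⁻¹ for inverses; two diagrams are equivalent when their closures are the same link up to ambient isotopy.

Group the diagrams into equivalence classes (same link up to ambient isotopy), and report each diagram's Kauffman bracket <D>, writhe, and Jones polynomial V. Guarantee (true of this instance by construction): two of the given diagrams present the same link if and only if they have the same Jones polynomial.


classes: {D1} | {D2} | {D3}
V(D1) = q^2 + q^4 - q^5 + q^6 - q^7  [8 crossings, <D> = -A^-4 + 1 - A^4 + A^8 + A^16, w = +8]
D2 (bracket A^-6; 10 crossings at w = -2): V = 1
V(D3) = q + q^3 - q^4  (w 0, c 8, <D> = -A^-16 + A^-12 + A^-4)
insight: 3 classes among 3 diagrams; unequal V(q) rules out equality


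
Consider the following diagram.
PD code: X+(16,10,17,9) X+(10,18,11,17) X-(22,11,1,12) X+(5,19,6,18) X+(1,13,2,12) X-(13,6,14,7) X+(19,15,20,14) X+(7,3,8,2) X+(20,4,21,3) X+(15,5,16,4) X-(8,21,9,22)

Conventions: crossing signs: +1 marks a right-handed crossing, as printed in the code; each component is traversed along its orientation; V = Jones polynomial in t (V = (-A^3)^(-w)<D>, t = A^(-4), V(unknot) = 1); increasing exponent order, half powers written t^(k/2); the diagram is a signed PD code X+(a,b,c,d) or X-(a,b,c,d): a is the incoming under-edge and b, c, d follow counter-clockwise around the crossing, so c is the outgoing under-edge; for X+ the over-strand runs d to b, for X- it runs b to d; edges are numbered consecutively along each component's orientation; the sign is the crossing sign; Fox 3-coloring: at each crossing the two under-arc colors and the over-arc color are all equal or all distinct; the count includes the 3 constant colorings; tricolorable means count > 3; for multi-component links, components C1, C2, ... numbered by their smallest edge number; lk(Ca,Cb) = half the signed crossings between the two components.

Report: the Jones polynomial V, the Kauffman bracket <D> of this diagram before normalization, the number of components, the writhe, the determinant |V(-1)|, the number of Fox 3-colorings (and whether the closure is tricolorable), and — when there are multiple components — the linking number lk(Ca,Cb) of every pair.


V = t - t^2 + 2t^3 - t^4 + t^5 - t^6
<D> = A^-9 - A^-5 + A^-1 - 2A^3 + A^7 - A^11 (w = +5)
1 component over 11 crossings, w = +5
3 Fox colorings among 3^11, |V(-1)| = 7: not tricolorable
why: the span of V is 5, forcing >= 5 crossings in any diagram


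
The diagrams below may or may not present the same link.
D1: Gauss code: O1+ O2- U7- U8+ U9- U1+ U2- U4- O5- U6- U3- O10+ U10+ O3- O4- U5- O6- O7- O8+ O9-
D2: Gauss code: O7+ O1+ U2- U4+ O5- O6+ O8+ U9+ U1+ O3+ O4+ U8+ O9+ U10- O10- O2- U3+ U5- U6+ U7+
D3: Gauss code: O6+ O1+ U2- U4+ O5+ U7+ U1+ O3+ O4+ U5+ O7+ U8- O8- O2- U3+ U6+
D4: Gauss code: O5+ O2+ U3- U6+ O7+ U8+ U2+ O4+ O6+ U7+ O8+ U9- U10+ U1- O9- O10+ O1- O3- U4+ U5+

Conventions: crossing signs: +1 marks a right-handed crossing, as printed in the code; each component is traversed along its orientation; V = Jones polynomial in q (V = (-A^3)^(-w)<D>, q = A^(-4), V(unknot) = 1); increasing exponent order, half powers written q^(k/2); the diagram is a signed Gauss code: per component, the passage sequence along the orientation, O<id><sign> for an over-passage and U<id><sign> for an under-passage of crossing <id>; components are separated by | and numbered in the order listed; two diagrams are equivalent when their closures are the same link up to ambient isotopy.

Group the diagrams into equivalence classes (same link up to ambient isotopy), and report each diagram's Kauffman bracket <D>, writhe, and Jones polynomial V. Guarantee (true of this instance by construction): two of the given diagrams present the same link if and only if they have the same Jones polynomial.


grouping into links: {D1} | {D2, D3, D4}
V(D1) = -q^-4 + q^-3 + q^-1  (w -4, c 10, <D> = A^-8 + 1 - A^4)
V(D2) = q - q^2 + 2q^3 - q^4 + q^5 - q^6  (w +4, c 10, <D> = -A^-12 + A^-8 - A^-4 + 2 - A^4 + A^8)
D3 (bracket -A^-12 + A^-8 - A^-4 + 2 - A^4 + A^8; 8 crossings at w = +4): V = q - q^2 + 2q^3 - q^4 + q^5 - q^6
V(D4) = q - q^2 + 2q^3 - q^4 + q^5 - q^6  [10 crossings, <D> = -A^-12 + A^-8 - A^-4 + 2 - A^4 + A^8, w = +4]
why: V(q) takes 2 values over 4 diagrams, fixing the grouping


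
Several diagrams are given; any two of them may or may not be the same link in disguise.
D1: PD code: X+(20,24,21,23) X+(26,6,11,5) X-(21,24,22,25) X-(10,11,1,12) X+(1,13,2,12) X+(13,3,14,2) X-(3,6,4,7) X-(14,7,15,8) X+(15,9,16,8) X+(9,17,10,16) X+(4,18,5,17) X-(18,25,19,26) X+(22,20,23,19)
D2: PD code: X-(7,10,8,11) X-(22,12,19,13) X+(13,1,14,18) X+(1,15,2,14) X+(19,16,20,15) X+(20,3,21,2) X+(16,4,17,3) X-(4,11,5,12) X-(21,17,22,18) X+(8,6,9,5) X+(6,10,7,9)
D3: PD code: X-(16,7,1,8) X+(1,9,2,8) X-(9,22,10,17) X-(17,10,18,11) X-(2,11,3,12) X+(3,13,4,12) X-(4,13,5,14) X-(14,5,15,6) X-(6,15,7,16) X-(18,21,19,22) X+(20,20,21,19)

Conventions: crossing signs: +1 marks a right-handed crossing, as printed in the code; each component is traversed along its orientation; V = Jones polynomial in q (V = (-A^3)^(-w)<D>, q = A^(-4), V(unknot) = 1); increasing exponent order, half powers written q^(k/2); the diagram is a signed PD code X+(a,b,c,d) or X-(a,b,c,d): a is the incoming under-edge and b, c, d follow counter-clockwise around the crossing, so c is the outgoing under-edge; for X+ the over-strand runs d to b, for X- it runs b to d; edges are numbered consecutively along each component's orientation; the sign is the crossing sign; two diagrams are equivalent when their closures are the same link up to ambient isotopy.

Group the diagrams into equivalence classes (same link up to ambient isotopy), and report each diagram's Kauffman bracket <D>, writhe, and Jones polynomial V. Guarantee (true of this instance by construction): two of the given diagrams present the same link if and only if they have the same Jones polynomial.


grouping into links: {D1} | {D2} | {D3}
V(D1) = -q^(1/2) + q^(3/2) - q^(5/2) - q^(9/2)  (w +3, c 13, <D> = A^-9 + A^-1 - A^3 + A^7)
V(D2) = -q^(1/2) - q^(3/2) - q^(5/2) + q^(9/2)  (w +3, c 11, <D> = -A^-9 + A^-1 + A^3 + A^7)
D3 (bracket A^-9 + 2A^-1 - A^3 + A^7 - A^11; 11 crossings at w = -5): V = q^(-13/2) - q^(-11/2) + q^(-9/2) - 2q^(-7/2) - q^(-3/2)
why: V(q) takes 3 values over 3 diagrams, fixing the grouping


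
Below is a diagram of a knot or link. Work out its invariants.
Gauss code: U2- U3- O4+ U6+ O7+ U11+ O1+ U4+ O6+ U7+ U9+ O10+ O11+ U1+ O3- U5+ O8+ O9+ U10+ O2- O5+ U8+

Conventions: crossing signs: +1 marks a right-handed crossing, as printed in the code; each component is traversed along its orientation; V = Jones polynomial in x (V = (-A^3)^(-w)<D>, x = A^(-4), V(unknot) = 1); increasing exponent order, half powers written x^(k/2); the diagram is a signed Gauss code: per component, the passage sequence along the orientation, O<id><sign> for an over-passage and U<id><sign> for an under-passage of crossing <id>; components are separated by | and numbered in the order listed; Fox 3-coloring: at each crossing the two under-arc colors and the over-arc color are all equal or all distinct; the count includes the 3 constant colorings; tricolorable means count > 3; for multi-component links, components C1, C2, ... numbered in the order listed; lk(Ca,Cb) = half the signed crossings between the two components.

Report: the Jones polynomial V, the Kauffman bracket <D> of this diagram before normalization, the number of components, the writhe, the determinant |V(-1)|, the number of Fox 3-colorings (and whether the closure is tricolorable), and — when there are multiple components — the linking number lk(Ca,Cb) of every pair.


V(x) = x^3 + x^5 - x^8
bracket: A^-11 - A - A^9, w = +7
1 component, writhe +7, over 11 crossings
det 3, colorings 9 of 3^11 — tricolorable
observation: det 3 = |V(-1)|; divisible by 3, so tricolorable


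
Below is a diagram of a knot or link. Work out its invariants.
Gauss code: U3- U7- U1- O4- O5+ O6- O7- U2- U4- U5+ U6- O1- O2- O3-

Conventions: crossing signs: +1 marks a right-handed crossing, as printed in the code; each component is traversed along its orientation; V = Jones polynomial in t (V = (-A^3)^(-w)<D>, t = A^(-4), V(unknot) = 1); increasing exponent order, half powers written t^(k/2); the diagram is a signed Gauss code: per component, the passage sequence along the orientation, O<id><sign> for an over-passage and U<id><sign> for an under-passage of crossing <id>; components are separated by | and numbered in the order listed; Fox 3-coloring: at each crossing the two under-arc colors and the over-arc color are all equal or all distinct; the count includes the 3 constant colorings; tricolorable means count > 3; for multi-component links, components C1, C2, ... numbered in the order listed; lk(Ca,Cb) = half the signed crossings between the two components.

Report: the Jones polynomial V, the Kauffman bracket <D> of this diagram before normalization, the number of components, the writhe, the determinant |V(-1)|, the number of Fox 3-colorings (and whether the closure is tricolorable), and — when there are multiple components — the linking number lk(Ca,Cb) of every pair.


V = -t^-4 + t^-3 + t^-1
<D> = -A^-11 - A^-3 + A (w = -5)
1 component over 7 crossings, w = -5
9 Fox colorings among 3^7, |V(-1)| = 3: tricolorable
why: the span of V is 3, forcing >= 3 crossings in any diagram


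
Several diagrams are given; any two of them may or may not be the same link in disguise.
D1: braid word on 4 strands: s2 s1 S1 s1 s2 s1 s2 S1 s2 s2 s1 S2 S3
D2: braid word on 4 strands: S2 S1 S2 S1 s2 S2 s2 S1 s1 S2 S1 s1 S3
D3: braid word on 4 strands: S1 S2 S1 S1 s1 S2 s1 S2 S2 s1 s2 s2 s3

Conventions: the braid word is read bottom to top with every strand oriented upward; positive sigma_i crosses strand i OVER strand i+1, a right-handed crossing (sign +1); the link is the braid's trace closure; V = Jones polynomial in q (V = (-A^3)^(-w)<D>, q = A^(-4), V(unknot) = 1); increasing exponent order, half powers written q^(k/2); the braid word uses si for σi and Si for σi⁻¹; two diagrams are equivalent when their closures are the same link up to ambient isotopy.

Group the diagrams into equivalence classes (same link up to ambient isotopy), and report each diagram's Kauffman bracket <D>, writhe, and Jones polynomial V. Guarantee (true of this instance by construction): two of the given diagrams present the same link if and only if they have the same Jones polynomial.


grouping into links: {D1} | {D2} | {D3}
V(D1) = q^2 + 2q^4 - 2q^5 + q^6 - 2q^7 + q^8  (w +5, c 13, <D> = -A^-17 + 2A^-13 - A^-9 + 2A^-5 - 2A^-1 - A^7)
V(D2) = -q^-4 + q^-3 + q^-1  [13 crossings, <D> = -A^-11 - A^-3 + A, w = -5]
V(D3) = q^-5 - 2q^-4 + 2q^-3 - 2q^-2 + 2q^-1 - 1 + q  [13 crossings, <D> = -A^-7 + A^-3 - 2A + 2A^5 - 2A^9 + 2A^13 - A^17, w = -1]
why: comparing 3 Jones polynomials yields 3 groups


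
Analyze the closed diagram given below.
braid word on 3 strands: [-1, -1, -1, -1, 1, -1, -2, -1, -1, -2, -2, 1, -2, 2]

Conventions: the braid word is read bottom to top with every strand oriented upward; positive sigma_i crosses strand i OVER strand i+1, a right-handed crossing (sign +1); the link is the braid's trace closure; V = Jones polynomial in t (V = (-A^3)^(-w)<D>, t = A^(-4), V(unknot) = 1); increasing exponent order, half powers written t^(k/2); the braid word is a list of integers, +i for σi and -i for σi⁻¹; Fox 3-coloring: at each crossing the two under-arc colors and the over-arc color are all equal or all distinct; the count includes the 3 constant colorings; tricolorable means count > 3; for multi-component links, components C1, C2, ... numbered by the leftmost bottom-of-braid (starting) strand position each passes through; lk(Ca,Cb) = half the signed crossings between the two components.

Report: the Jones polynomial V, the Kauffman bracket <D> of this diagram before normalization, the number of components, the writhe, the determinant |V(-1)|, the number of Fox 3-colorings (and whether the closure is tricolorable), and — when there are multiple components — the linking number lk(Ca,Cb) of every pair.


V = -t^-8 + t^-5 + t^-3
<D> = A^-12 + A^-4 - A^8 (w = -8)
1 component over 14 crossings, w = -8
9 Fox colorings among 3^14, |V(-1)| = 3: tricolorable
why: the span of V is 5, forcing >= 5 crossings in any diagram


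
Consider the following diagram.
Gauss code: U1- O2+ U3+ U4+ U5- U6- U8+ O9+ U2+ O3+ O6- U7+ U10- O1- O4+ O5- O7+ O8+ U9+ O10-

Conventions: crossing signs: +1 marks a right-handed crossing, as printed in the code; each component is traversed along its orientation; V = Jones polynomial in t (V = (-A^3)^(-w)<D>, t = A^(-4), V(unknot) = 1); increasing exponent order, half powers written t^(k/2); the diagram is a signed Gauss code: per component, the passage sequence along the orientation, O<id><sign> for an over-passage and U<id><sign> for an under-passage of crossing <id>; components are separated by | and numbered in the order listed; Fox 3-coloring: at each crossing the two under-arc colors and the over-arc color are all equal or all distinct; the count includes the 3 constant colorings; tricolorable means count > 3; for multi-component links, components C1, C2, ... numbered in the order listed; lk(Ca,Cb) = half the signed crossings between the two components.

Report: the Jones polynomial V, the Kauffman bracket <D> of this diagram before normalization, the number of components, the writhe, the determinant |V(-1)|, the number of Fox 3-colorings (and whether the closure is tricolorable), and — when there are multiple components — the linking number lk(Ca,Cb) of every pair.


V = 1
<D> = A^6 (w = +2)
1 component over 10 crossings, w = +2
3 Fox colorings among 3^10, |V(-1)| = 1: not tricolorable
why: det 1 = |V(-1)|; not divisible by 3, so not tricolorable


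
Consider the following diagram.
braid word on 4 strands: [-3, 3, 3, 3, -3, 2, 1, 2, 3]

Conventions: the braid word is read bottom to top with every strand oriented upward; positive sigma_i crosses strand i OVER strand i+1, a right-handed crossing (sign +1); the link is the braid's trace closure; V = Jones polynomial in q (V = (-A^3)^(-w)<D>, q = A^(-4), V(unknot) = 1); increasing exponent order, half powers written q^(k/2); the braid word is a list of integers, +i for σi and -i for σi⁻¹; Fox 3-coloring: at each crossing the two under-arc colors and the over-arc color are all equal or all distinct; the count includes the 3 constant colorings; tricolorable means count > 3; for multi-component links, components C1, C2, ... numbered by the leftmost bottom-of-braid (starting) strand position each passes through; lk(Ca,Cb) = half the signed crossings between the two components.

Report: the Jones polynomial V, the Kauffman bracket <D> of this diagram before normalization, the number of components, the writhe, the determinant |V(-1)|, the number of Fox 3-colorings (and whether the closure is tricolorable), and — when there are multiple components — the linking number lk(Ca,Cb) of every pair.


V(q) = q + 2q^3 + q^5
bracket: -A^-5 - 2A^3 - A^11, w = +5
3 components, writhe +5, over 9 crossings
lk(C1,C2) = +1
linking number lk(C1,C3) = +1
lk(C2,C3): 0
det 4, colorings 3 of 3^9 — not tricolorable
observation: span 4 respects span(V) <= c + mu - 1 = 11 for this 3-component diagram


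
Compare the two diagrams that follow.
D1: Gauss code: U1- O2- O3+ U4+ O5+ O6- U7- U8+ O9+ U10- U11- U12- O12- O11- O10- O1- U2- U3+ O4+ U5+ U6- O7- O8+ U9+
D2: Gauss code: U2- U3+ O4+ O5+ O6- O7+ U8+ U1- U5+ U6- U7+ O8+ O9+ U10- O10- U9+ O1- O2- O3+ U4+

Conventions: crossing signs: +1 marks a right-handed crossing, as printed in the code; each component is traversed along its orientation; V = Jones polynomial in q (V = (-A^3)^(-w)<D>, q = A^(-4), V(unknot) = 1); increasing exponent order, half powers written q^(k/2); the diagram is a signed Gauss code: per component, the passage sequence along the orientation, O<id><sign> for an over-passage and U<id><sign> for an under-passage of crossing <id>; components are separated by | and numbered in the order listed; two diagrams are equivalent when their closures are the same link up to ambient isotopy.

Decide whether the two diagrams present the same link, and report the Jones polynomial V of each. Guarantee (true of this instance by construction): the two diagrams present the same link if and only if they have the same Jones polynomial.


equivalent: yes
D1 (bracket A^-6; 12 crossings at w = -2): V = 1
D2 (bracket A^6; 10 crossings at w = +2): V = 1
key observation: all 2 diagrams share one V(q), hence one class


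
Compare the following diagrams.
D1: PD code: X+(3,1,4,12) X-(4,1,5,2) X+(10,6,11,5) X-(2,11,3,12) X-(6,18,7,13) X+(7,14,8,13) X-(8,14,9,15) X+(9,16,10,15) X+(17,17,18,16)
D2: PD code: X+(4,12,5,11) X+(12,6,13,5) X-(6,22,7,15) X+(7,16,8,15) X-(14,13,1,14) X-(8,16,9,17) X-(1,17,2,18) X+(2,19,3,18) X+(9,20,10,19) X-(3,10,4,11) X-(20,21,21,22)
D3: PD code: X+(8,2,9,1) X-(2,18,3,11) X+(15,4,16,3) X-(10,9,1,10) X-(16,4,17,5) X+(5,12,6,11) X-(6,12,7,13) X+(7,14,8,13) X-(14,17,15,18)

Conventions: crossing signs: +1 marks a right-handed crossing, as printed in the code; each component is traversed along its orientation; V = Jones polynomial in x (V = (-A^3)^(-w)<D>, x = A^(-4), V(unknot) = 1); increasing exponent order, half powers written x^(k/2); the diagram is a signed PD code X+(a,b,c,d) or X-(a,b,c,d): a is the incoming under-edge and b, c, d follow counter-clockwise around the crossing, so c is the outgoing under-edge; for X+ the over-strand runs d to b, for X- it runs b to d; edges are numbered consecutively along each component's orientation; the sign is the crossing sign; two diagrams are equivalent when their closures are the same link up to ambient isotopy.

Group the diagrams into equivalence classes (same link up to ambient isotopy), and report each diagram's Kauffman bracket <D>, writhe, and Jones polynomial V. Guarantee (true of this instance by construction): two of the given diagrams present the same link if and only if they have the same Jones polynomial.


classes: {D1, D2, D3}
V(D1) = -x^(-1/2) - x^(1/2)  [9 crossings, <D> = A + A^5, w = +1]
V(D2) = -x^(-1/2) - x^(1/2)  (w -1, c 11, <D> = A^-5 + A^-1)
V(D3) = -x^(-1/2) - x^(1/2)  [9 crossings, <D> = A^-5 + A^-1, w = -1]
note: one V(x) for all 3 diagrams — one class (guaranteed)


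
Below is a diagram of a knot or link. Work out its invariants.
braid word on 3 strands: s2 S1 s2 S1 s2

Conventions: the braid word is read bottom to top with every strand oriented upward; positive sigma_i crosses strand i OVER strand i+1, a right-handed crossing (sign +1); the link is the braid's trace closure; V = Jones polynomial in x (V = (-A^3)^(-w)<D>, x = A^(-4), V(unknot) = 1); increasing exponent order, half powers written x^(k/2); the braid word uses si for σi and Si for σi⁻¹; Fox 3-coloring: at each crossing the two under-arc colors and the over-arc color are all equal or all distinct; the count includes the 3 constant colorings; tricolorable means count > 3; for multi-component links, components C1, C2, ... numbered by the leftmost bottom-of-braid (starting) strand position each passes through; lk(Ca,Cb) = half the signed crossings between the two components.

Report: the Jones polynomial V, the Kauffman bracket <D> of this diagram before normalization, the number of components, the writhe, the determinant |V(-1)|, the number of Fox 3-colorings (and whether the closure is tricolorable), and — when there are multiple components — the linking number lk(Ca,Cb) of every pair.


V = -x^(-3/2) + x^(-1/2) - 2x^(1/2) + x^(3/2) - 2x^(5/2) + x^(7/2)
<D> = -A^-11 + 2A^-7 - A^-3 + 2A - A^5 + A^9 (w = +1)
2 components over 5 crossings, w = +1
lk(C1,C2): 0
3 Fox colorings among 3^5, |V(-1)| = 8: not tricolorable
why: |V(-1)| = 8: so not tricolorable, since 3 does not divide 8


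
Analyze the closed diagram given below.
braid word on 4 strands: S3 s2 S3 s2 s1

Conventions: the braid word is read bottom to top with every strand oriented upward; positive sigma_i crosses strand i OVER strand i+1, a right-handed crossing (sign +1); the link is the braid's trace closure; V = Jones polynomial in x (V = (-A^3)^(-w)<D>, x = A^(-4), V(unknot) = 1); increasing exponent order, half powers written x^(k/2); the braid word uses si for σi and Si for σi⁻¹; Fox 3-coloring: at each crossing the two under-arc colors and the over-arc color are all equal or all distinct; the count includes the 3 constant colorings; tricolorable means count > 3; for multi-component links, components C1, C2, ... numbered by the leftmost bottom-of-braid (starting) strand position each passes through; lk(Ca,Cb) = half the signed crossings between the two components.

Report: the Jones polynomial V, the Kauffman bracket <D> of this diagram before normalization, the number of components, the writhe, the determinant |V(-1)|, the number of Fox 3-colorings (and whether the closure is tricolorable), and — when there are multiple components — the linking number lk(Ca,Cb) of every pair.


V = x^-2 - x^-1 + 1 - x + x^2
<D> = -A^-5 + A^-1 - A^3 + A^7 - A^11 (w = +1)
1 component over 5 crossings, w = +1
3 Fox colorings among 3^5, |V(-1)| = 5: not tricolorable
why: det 5 = |V(-1)|; not divisible by 3, so not tricolorable


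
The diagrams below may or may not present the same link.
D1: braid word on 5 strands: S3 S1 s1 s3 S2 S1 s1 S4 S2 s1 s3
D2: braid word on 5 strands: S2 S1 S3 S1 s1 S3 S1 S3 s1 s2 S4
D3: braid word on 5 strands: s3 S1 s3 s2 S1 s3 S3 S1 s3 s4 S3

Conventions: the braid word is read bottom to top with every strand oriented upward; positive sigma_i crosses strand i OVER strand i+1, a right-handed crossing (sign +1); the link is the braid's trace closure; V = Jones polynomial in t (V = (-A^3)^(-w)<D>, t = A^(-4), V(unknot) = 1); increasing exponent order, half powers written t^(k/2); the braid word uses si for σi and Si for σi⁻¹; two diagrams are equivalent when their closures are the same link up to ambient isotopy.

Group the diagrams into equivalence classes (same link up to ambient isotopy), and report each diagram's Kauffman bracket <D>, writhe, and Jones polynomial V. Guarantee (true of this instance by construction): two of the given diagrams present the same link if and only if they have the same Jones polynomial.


classes: {D1} | {D2} | {D3}
V(D1) = -t^(-5/2) - t^(-1/2)  [11 crossings, <D> = A^-1 + A^7, w = -1]
D2 (bracket A^-13 + A^-9 + A^-5 - A^3; 11 crossings at w = -5): V = t^(-9/2) - t^(-5/2) - t^(-3/2) - t^(-1/2)
V(D3) = t^(-7/2) - t^(-5/2) + t^(-3/2) - 2t^(-1/2) - t^(3/2)  (w +1, c 11, <D> = A^-3 + 2A^5 - A^9 + A^13 - A^17)
insight: 3 values of V(t) split the 3 diagrams


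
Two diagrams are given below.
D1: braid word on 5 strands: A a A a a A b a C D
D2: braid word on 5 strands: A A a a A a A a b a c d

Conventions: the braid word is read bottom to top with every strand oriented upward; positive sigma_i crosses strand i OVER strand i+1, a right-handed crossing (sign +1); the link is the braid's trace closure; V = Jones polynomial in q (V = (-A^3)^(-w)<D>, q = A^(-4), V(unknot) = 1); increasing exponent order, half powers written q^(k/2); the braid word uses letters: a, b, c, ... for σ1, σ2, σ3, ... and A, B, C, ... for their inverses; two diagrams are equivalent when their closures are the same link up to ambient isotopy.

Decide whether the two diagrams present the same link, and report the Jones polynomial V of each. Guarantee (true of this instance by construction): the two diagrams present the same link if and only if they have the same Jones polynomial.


equivalent: yes
D1 (bracket 1; 10 crossings at w = 0): V = 1
V(D2) = 1  (w +4, c 12, <D> = A^12)
key observation: D2 (12 crossings) and D1 (10) are Markov-related braid presentations


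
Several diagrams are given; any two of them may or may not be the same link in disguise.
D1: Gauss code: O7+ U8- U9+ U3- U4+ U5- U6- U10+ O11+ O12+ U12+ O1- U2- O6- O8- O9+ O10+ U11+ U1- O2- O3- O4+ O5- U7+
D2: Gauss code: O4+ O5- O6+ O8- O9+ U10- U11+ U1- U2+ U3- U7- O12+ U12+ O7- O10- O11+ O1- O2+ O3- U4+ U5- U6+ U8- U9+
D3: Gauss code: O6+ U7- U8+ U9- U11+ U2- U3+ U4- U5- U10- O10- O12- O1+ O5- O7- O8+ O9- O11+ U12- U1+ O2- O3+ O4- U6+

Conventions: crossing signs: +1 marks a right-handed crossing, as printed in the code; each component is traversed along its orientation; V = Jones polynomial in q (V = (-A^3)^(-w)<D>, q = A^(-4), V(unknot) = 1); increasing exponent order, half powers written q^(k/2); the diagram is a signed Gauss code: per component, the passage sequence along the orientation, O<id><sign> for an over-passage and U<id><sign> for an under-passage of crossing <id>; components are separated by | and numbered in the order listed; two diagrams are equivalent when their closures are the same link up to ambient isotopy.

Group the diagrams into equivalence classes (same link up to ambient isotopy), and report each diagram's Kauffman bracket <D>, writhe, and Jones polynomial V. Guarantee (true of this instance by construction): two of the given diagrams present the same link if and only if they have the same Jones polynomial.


equivalence classes: {D1, D2, D3}
D1 (bracket 1; 12 crossings at w = 0): V = 1
D2 (bracket 1; 12 crossings at w = 0): V = 1
V(D3) = 1  [12 crossings, <D> = A^-6, w = -2]
key observation: all 3 diagrams share one V(q), hence one class


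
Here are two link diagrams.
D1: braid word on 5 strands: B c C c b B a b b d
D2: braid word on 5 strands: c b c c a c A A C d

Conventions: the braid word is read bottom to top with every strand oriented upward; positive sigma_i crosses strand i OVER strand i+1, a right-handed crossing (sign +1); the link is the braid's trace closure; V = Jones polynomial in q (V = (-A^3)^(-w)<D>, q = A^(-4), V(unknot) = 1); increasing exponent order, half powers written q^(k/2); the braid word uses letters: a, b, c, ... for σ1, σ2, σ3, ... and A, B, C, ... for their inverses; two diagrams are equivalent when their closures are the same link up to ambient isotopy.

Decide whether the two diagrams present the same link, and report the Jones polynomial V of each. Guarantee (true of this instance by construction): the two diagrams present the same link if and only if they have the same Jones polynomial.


equivalent: no
V(D1) = 1  (w +4, c 10, <D> = A^12)
V(D2) = q + q^3 - q^4  (w +4, c 10, <D> = -A^-4 + 1 + A^8)
why: 2 values of V(q) split the 2 diagrams


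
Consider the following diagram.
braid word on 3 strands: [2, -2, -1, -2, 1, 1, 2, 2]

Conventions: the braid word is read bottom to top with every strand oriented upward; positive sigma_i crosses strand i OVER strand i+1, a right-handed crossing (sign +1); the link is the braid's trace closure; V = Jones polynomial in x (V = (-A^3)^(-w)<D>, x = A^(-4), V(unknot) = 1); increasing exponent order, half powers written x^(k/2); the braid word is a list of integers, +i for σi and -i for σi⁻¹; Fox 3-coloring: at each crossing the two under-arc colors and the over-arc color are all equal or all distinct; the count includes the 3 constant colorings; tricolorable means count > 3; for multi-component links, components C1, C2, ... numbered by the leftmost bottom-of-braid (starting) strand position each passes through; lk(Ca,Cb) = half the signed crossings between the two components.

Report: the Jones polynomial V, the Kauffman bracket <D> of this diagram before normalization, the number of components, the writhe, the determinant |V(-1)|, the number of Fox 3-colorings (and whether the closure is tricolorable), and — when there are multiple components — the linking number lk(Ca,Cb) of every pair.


V = x + x^3 - x^4
<D> = -A^-10 + A^-6 + A^2 (w = +2)
1 component over 8 crossings, w = +2
9 Fox colorings among 3^8, |V(-1)| = 3: tricolorable
why: w = +2 (over 8 crossings) is diagram-only; (-A^3)^(-2) removes it from V


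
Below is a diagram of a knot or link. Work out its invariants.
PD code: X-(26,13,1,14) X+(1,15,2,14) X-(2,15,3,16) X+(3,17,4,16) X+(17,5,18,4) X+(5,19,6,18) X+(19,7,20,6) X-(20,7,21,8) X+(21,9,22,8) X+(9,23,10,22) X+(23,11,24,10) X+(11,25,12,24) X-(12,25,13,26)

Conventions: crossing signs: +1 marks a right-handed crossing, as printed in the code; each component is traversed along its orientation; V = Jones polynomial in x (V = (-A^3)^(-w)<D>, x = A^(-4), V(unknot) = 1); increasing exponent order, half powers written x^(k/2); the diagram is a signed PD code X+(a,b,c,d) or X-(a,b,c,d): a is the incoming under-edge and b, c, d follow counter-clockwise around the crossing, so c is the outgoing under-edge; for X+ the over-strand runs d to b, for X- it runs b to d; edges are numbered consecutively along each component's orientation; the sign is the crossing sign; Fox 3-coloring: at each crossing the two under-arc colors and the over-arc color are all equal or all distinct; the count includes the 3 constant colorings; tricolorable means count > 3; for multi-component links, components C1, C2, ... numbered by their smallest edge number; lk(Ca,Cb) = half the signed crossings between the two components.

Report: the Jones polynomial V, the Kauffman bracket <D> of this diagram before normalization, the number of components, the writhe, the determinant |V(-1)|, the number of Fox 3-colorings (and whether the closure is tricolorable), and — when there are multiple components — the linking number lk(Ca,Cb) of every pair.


V(x) = x^2 + x^4 - x^5 + x^6 - x^7
bracket: A^-13 - A^-9 + A^-5 - A^-1 - A^7, w = +5
1 component, writhe +5, over 13 crossings
det 5, colorings 3 of 3^13 — not tricolorable
observation: w = +5 (over 13 crossings) is diagram-only; (-A^3)^(-5) removes it from V


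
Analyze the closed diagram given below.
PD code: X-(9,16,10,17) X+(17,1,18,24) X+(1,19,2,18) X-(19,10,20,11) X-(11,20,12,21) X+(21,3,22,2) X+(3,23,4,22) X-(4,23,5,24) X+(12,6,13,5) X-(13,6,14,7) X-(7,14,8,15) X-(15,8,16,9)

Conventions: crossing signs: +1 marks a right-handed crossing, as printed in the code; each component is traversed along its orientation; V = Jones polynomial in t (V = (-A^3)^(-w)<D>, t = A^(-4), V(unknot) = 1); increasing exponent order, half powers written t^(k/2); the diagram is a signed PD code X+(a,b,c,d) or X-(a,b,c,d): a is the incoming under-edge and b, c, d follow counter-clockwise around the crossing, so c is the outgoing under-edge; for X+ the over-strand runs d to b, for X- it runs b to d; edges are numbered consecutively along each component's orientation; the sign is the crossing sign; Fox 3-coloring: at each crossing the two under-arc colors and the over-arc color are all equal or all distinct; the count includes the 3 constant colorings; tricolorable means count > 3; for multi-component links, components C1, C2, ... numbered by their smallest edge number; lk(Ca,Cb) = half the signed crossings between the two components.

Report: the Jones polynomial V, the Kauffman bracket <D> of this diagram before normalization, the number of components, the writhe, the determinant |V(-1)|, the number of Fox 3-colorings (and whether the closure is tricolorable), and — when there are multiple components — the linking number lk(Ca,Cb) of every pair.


Jones polynomial: V(t) = -t^-6 + 2t^-5 - 4t^-4 + 5t^-3 - 4t^-2 + 5t^-1 - 3 + 2t - t^2
<D> = -A^-14 + 2A^-10 - 3A^-6 + 5A^-2 - 4A^2 + 5A^6 - 4A^10 + 2A^14 - A^18; writhe -2
components 1, writhe -2 (12 crossings)
3-colorings: 9 of 3^12, det 27 — tricolorable
note: det 27 = |V(-1)|; divisible by 3, so tricolorable


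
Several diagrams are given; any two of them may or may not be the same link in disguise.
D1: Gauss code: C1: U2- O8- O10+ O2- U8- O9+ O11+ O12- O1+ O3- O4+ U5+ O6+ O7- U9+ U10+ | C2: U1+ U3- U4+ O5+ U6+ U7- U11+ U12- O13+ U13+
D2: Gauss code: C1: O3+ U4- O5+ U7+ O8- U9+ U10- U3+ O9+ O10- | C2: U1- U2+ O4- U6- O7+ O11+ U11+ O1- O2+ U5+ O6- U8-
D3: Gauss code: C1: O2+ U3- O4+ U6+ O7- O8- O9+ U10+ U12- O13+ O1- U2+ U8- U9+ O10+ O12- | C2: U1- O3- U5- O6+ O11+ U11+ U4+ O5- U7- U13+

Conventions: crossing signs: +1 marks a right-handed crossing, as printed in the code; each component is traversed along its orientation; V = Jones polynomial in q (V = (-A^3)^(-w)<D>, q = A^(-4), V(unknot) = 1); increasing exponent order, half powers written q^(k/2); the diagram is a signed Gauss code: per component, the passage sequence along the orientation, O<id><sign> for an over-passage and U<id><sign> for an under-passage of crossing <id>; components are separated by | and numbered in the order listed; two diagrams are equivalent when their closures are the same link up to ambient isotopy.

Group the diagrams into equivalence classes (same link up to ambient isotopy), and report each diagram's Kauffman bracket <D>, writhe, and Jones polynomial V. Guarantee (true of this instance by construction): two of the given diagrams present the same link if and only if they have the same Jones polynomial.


equivalence classes: {D1} | {D2, D3}
D1 (bracket A^-1 + A^7; 13 crossings at w = +3): V = -q^(1/2) - q^(5/2)
D2 (bracket A^-3 - A + 2A^5 - A^9 + 2A^13 - A^17; 11 crossings at w = +1): V = q^(-7/2) - 2q^(-5/2) + q^(-3/2) - 2q^(-1/2) + q^(1/2) - q^(3/2)
V(D3) = q^(-7/2) - 2q^(-5/2) + q^(-3/2) - 2q^(-1/2) + q^(1/2) - q^(3/2)  [13 crossings, <D> = A^-3 - A + 2A^5 - A^9 + 2A^13 - A^17, w = +1]
key observation: comparing 3 Jones polynomials yields 2 groups


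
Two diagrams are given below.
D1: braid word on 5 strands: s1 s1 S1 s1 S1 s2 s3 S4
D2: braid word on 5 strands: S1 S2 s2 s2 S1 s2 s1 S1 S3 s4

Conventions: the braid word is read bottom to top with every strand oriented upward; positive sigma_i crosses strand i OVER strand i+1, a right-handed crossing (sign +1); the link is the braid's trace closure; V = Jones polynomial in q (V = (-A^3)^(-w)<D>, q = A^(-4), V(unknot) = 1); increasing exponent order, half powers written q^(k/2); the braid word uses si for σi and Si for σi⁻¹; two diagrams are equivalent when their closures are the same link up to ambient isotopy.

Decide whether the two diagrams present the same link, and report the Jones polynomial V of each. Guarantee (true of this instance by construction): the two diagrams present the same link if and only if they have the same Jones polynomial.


equivalent: no
V(D1) = 1  (w +2, c 8, <D> = A^6)
D2 (bracket A^-8 - A^-4 + 1 - A^4 + A^8; 10 crossings at w = 0): V = q^-2 - q^-1 + 1 - q + q^2
why: comparing 2 Jones polynomials yields 2 groups
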